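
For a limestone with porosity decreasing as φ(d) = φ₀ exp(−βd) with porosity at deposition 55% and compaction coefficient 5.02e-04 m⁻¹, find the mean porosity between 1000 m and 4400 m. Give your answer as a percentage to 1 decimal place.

Working in km (1 km = 1000 m; β in km⁻¹ = β in m⁻¹ × 1000):
⟨φ⟩ = (1/(d₂−d₁)) ∫ φ₀ e^(−βd) dd = φ₀·(e^(−β·d₁) − e^(−β·d₂)) / (β·(d₂−d₁))
e^(−0.502×1) = 0.6053; e^(−0.502×4.4) = 0.1098
⟨φ⟩ = 0.55 × (0.6053 − 0.1098) / (0.502 × 3.4) = 0.55 × 0.2903 = 0.1597

16.0%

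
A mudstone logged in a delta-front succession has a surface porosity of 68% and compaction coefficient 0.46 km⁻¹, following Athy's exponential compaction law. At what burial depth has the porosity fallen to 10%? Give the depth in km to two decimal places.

Invert Athy's law: d = ln(n₀/n) / k
d = ln(0.68/0.1) / 0.46 = ln(6.8) / 0.46 = 1.9169 / 0.46 = 4.167 km

4.17 km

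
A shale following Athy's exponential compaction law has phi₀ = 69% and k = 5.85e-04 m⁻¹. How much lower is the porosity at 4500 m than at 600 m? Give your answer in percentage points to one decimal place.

43.6 percentage points

Working in km (1 km = 1000 m; k in km⁻¹ = k in m⁻¹ × 1000):
phi(0.6) = 0.69·e^(−0.585×0.6) = 0.4857
phi(4.5) = 0.69·e^(−0.585×4.5) = 0.0496
Δphi = 0.4857 − 0.0496 = 0.4361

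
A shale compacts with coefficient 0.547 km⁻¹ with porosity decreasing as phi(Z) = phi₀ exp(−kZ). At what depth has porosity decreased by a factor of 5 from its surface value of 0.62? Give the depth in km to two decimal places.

phi/phi₀ = 1/5 ⇒ exp(−k·Z) = 1/5 ⇒ Z = ln(5) / k
Z = 1.6094 / 0.547 = 2.942 km

2.94 km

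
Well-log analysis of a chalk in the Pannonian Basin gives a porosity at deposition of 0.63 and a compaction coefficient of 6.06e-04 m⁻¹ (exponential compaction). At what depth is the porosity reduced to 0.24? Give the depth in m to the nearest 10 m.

Working in km (1 km = 1000 m; k in km⁻¹ = k in m⁻¹ × 1000):
Invert Athy's law: Z = ln(φ₀/φ) / k
Z = ln(0.63/0.24) / 0.606 = ln(2.625) / 0.606 = 0.9651 / 0.606 = 1.593 km

1590 m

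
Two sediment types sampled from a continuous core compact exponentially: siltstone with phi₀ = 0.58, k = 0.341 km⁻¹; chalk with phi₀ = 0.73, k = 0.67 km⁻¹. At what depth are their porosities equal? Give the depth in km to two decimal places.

Set phi₀ₐ e^(−kₐd) = phi₀ᵦ e^(−kᵦd) ⇒ ln(phi₀ₐ/phi₀ᵦ) = (kₐ − kᵦ)·d
d = ln(0.58/0.73) / (0.341 − 0.67) = -0.2300 / -0.329 = 0.699 km

0.70 km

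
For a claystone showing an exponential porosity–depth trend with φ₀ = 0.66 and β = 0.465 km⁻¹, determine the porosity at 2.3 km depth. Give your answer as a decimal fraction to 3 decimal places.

φ = φ₀·exp(−β·d) = 0.66 × exp(−0.465 × 2.3) = 0.66 × exp(−1.069)
  = 0.66 × 0.3432 = 0.2265

0.226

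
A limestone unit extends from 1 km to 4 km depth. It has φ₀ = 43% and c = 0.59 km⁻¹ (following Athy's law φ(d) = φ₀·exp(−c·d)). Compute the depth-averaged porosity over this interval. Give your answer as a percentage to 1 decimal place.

11.2%

⟨φ⟩ = (1/(d₂−d₁)) ∫ φ₀ e^(−cd) dd = φ₀·(e^(−c·d₁) − e^(−c·d₂)) / (c·(d₂−d₁))
e^(−0.59×1) = 0.5543; e^(−0.59×4) = 0.0944
⟨φ⟩ = 0.43 × (0.5543 − 0.0944) / (0.59 × 3) = 0.43 × 0.2598 = 0.1117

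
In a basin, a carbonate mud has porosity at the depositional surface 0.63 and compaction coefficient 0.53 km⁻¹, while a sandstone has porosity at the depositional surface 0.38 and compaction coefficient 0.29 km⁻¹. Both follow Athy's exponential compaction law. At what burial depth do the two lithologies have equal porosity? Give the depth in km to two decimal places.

Set n₀ₐ e^(−βₐZ) = n₀ᵦ e^(−βᵦZ) ⇒ ln(n₀ₐ/n₀ᵦ) = (βₐ − βᵦ)·Z
Z = ln(0.63/0.38) / (0.53 − 0.29) = 0.5055 / 0.24 = 2.106 km

2.11 km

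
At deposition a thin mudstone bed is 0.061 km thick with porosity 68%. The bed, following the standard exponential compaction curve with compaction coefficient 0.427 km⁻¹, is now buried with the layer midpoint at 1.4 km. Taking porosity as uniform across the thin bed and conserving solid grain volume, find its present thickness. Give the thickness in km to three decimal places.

Porosity at 1.4 km: φ = 0.68·exp(−0.427×1.4) = 0.3740
Solid-volume conservation: h(1−φ) = h₀(1−φ₀) ⇒ h = h₀·(1−φ₀)/(1−φ)
h = 0.061 × (1 − 0.68)/(1 − 0.3740) = 0.061 × 0.5112 = 0.0312 km

0.031 km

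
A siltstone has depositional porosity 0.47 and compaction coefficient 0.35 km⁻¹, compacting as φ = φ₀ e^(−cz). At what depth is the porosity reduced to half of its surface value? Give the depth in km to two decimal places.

1.98 km

φ/φ₀ = 1/2 ⇒ exp(−c·z) = 1/2 ⇒ z = ln(2) / c
z = 0.6931 / 0.35 = 1.980 km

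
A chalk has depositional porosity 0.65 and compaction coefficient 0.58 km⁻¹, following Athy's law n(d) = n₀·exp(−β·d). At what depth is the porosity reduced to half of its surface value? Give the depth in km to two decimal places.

n/n₀ = 1/2 ⇒ exp(−β·d) = 1/2 ⇒ d = ln(2) / β
d = 0.6931 / 0.58 = 1.195 km

1.20 km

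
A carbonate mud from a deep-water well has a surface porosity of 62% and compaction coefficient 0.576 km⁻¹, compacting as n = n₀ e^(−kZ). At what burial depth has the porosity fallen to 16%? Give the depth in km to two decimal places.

2.35 km

Invert Athy's law: Z = ln(n₀/n) / k
Z = ln(0.62/0.16) / 0.576 = ln(3.875) / 0.576 = 1.3545 / 0.576 = 2.352 km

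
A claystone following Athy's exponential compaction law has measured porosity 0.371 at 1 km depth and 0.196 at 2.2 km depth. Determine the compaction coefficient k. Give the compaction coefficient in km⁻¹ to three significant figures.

0.532 km⁻¹

Athy: n(d) = n₀ e^(−kd) ⇒ n₁/n₂ = e^{k(d₂−d₁)} ⇒ k = ln(n₁/n₂)/(d₂−d₁)
k = ln(0.371/0.196) / (2.2 − 1) = ln(1.893) / 1.2 = 0.6381 / 1.2 = 0.5317 km⁻¹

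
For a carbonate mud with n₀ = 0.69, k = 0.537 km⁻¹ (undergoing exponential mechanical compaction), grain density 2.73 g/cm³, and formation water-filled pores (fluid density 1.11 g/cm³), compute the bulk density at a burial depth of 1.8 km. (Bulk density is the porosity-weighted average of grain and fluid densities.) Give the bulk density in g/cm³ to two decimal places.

Porosity at depth: n = 0.69·exp(−0.537×1.8) = 0.69×0.3804 = 0.2625
Bulk density: ρ_b = (1−n)ρ_g + n·ρ_f = 0.7375×2.73 + 0.2625×1.11
       = 2.013 + 0.291 = 2.305 g/cm³

2.30 g/cm³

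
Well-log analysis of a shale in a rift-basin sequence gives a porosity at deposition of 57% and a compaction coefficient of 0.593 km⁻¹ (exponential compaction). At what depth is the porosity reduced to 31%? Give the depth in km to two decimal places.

1.03 km

Invert Athy's law: Z = ln(n₀/n) / c
Z = ln(0.57/0.31) / 0.593 = ln(1.839) / 0.593 = 0.6091 / 0.593 = 1.027 km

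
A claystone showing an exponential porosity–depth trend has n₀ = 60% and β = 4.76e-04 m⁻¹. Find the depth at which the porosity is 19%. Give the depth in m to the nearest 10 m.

Working in km (1 km = 1000 m; β in km⁻¹ = β in m⁻¹ × 1000):
Invert Athy's law: z = ln(n₀/n) / β
z = ln(0.6/0.19) / 0.476 = ln(3.158) / 0.476 = 1.1499 / 0.476 = 2.416 km

2420 m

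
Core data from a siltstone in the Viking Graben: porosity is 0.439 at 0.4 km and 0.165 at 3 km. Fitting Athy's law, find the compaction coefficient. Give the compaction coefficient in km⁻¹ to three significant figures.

Athy: phi(Z) = phi₀ e^(−cZ) ⇒ phi₁/phi₂ = e^{c(Z₂−Z₁)} ⇒ c = ln(phi₁/phi₂)/(Z₂−Z₁)
c = ln(0.439/0.165) / (3 − 0.4) = ln(2.661) / 2.6 = 0.9786 / 2.6 = 0.3764 km⁻¹

0.376 km⁻¹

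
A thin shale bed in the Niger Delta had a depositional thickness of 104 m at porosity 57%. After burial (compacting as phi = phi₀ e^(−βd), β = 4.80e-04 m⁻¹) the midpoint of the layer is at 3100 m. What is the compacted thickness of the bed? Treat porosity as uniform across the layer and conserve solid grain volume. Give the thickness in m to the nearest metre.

Working in km (1 km = 1000 m; β in km⁻¹ = β in m⁻¹ × 1000):
Porosity at 3.1 km: phi = 0.57·exp(−0.48×3.1) = 0.1287
Solid-volume conservation: h(1−phi) = h₀(1−phi₀) ⇒ h = h₀·(1−phi₀)/(1−phi)
h = 0.104 × (1 − 0.57)/(1 − 0.1287) = 0.104 × 0.4935 = 0.0513 km

51 m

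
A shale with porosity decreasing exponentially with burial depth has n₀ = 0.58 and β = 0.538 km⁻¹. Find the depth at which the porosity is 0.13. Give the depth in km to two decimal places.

2.78 km

Invert Athy's law: Z = ln(n₀/n) / β
Z = ln(0.58/0.13) / 0.538 = ln(4.462) / 0.538 = 1.4955 / 0.538 = 2.780 km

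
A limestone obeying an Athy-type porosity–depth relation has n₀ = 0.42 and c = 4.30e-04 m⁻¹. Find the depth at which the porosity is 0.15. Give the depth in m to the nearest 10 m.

Working in km (1 km = 1000 m; c in km⁻¹ = c in m⁻¹ × 1000):
Invert Athy's law: Z = ln(n₀/n) / c
Z = ln(0.42/0.15) / 0.43 = ln(2.8) / 0.43 = 1.0296 / 0.43 = 2.394 km

2390 m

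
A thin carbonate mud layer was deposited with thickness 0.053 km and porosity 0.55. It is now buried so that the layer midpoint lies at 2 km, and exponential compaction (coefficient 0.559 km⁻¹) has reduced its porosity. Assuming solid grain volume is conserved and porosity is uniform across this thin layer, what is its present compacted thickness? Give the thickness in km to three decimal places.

Porosity at 2 km: n = 0.55·exp(−0.559×2) = 0.1798
Solid-volume conservation: h(1−n) = h₀(1−n₀) ⇒ h = h₀·(1−n₀)/(1−n)
h = 0.053 × (1 − 0.55)/(1 − 0.1798) = 0.053 × 0.5487 = 0.0291 km

0.029 km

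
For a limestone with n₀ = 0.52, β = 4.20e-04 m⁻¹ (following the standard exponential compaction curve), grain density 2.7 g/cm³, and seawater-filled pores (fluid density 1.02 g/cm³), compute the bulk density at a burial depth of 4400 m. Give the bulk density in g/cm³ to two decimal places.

2.56 g/cm³

Working in km (1 km = 1000 m; β in km⁻¹ = β in m⁻¹ × 1000):
Porosity at depth: n = 0.52·exp(−0.42×4.4) = 0.52×0.1576 = 0.0819
Bulk density: ρ_b = (1−n)ρ_g + n·ρ_f = 0.9181×2.7 + 0.0819×1.02
       = 2.479 + 0.084 = 2.562 g/cm³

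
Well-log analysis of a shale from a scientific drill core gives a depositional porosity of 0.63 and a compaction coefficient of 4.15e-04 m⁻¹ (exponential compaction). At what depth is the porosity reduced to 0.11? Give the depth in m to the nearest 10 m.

Working in km (1 km = 1000 m; c in km⁻¹ = c in m⁻¹ × 1000):
Invert Athy's law: d = ln(n₀/n) / c
d = ln(0.63/0.11) / 0.415 = ln(5.727) / 0.415 = 1.7452 / 0.415 = 4.205 km

4210 m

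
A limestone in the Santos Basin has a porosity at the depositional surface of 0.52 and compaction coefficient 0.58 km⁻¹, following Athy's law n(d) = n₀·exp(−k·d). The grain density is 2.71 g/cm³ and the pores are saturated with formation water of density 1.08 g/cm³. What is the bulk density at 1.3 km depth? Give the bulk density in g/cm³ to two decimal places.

Porosity at depth: n = 0.52·exp(−0.58×1.3) = 0.52×0.4705 = 0.2447
Bulk density: ρ_b = (1−n)ρ_g + n·ρ_f = 0.7553×2.71 + 0.2447×1.08
       = 2.047 + 0.264 = 2.311 g/cm³

2.31 g/cm³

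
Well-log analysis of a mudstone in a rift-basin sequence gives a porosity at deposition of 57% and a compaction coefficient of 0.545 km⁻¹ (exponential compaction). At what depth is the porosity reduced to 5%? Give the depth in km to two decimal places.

Invert Athy's law: Z = ln(phi₀/phi) / k
Z = ln(0.57/0.05) / 0.545 = ln(11.4) / 0.545 = 2.4336 / 0.545 = 4.465 km

4.47 km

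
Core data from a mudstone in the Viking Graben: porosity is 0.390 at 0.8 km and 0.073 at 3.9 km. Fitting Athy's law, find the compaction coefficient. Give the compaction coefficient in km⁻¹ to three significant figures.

0.541 km⁻¹

Athy: phi(Z) = phi₀ e^(−βZ) ⇒ phi₁/phi₂ = e^{β(Z₂−Z₁)} ⇒ β = ln(phi₁/phi₂)/(Z₂−Z₁)
β = ln(0.39/0.073) / (3.9 − 0.8) = ln(5.342) / 3.1 = 1.6757 / 3.1 = 0.5405 km⁻¹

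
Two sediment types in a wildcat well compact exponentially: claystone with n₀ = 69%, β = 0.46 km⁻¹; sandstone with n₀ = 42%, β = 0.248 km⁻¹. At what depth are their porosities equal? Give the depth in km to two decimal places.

Set n₀ₐ e^(−βₐZ) = n₀ᵦ e^(−βᵦZ) ⇒ ln(n₀ₐ/n₀ᵦ) = (βₐ − βᵦ)·Z
Z = ln(0.69/0.42) / (0.46 − 0.248) = 0.4964 / 0.212 = 2.342 km

2.34 km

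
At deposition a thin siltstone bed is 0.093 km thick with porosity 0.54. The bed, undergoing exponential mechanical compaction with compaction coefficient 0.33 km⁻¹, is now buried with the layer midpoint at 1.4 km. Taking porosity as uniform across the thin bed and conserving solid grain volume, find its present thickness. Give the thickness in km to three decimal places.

0.065 km

Porosity at 1.4 km: n = 0.54·exp(−0.33×1.4) = 0.3402
Solid-volume conservation: h(1−n) = h₀(1−n₀) ⇒ h = h₀·(1−n₀)/(1−n)
h = 0.093 × (1 − 0.54)/(1 − 0.3402) = 0.093 × 0.6972 = 0.0648 km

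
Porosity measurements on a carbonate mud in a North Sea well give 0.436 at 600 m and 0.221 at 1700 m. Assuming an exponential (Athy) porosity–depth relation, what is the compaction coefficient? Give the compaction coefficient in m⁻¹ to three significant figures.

Working in km (1 km = 1000 m; k in km⁻¹ = k in m⁻¹ × 1000):
Athy: phi(z) = phi₀ e^(−kz) ⇒ phi₁/phi₂ = e^{k(z₂−z₁)} ⇒ k = ln(phi₁/phi₂)/(z₂−z₁)
k = ln(0.436/0.221) / (1.7 − 0.6) = ln(1.973) / 1.1 = 0.6795 / 1.1 = 0.6177 km⁻¹

0.000618 m⁻¹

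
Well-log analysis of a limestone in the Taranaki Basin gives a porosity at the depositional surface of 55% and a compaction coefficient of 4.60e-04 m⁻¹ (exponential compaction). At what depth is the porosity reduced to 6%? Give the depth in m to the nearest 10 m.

4820 m

Working in km (1 km = 1000 m; k in km⁻¹ = k in m⁻¹ × 1000):
Invert Athy's law: Z = ln(n₀/n) / k
Z = ln(0.55/0.06) / 0.46 = ln(9.167) / 0.46 = 2.2156 / 0.46 = 4.816 km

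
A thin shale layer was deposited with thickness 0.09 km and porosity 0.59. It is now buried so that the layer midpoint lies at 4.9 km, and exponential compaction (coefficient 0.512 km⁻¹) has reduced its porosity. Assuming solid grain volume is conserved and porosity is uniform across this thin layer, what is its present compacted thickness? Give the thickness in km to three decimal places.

Porosity at 4.9 km: phi = 0.59·exp(−0.512×4.9) = 0.0480
Solid-volume conservation: h(1−phi) = h₀(1−phi₀) ⇒ h = h₀·(1−phi₀)/(1−phi)
h = 0.09 × (1 − 0.59)/(1 − 0.0480) = 0.09 × 0.4307 = 0.0388 km

0.039 km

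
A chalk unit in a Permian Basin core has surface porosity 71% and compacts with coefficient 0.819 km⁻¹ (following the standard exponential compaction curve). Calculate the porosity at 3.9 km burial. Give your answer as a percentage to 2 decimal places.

2.91%

n = n₀·exp(−k·Z) = 0.71 × exp(−0.819 × 3.9) = 0.71 × exp(−3.194)
  = 0.71 × 0.0410 = 0.0291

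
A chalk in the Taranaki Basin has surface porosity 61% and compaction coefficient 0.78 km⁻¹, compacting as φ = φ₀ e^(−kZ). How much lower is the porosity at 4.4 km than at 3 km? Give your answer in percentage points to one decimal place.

φ(3) = 0.61·e^(−0.78×3) = 0.0588
φ(4.4) = 0.61·e^(−0.78×4.4) = 0.0197
Δφ = 0.0588 − 0.0197 = 0.0390

3.9 percentage points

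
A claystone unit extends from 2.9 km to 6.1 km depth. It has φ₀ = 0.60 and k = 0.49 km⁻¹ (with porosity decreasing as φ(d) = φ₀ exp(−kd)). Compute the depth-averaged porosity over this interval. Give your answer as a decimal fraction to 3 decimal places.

⟨φ⟩ = (1/(d₂−d₁)) ∫ φ₀ e^(−kd) dd = φ₀·(e^(−k·d₁) − e^(−k·d₂)) / (k·(d₂−d₁))
e^(−0.49×2.9) = 0.2415; e^(−0.49×6.1) = 0.0503
⟨φ⟩ = 0.6 × (0.2415 − 0.0503) / (0.49 × 3.2) = 0.6 × 0.1219 = 0.0731

0.073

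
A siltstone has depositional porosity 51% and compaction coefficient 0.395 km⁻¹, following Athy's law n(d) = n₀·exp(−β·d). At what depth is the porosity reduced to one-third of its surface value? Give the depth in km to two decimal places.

n/n₀ = 1/3 ⇒ exp(−β·d) = 1/3 ⇒ d = ln(3) / β
d = 1.0986 / 0.395 = 2.781 km

2.78 km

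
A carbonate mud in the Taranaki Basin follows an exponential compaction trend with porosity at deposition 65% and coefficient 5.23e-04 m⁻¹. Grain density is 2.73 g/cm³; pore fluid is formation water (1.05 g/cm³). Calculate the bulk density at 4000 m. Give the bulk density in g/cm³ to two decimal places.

Working in km (1 km = 1000 m; c in km⁻¹ = c in m⁻¹ × 1000):
Porosity at depth: φ = 0.65·exp(−0.523×4) = 0.65×0.1234 = 0.0802
Bulk density: ρ_b = (1−φ)ρ_g + φ·ρ_f = 0.9198×2.73 + 0.0802×1.05
       = 2.511 + 0.084 = 2.595 g/cm³

2.60 g/cm³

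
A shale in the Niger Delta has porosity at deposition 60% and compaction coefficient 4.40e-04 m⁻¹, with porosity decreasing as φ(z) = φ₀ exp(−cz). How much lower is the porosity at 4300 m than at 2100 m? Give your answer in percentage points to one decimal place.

14.8 percentage points

Working in km (1 km = 1000 m; c in km⁻¹ = c in m⁻¹ × 1000):
φ(2.1) = 0.6·e^(−0.44×2.1) = 0.2382
φ(4.3) = 0.6·e^(−0.44×4.3) = 0.0905
Δφ = 0.2382 − 0.0905 = 0.1477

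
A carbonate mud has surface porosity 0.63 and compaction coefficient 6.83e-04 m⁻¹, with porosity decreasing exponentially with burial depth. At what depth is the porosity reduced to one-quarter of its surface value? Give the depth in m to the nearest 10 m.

Working in km (1 km = 1000 m; k in km⁻¹ = k in m⁻¹ × 1000):
n/n₀ = 1/4 ⇒ exp(−k·z) = 1/4 ⇒ z = ln(4) / k
z = 1.3863 / 0.683 = 2.030 km

2030 m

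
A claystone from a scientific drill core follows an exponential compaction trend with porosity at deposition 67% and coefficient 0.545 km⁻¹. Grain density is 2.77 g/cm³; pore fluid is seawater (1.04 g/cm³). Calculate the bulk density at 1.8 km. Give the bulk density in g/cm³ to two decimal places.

Porosity at depth: φ = 0.67·exp(−0.545×1.8) = 0.67×0.3749 = 0.2512
Bulk density: ρ_b = (1−φ)ρ_g + φ·ρ_f = 0.7488×2.77 + 0.2512×1.04
       = 2.074 + 0.261 = 2.335 g/cm³

2.34 g/cm³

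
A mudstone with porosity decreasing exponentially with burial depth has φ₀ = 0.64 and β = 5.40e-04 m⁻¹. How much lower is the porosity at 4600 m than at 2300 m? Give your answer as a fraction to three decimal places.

0.131

Working in km (1 km = 1000 m; β in km⁻¹ = β in m⁻¹ × 1000):
φ(2.3) = 0.64·e^(−0.54×2.3) = 0.1848
φ(4.6) = 0.64·e^(−0.54×4.6) = 0.0534
Δφ = 0.1848 − 0.0534 = 0.1315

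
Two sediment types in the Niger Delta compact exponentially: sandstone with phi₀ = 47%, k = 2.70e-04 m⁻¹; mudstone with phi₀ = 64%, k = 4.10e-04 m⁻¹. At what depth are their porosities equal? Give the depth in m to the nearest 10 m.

Working in km (1 km = 1000 m; k in km⁻¹ = k in m⁻¹ × 1000):
Set phi₀ₐ e^(−kₐd) = phi₀ᵦ e^(−kᵦd) ⇒ ln(phi₀ₐ/phi₀ᵦ) = (kₐ − kᵦ)·d
d = ln(0.47/0.64) / (0.27 − 0.41) = -0.3087 / -0.14 = 2.205 km

2210 m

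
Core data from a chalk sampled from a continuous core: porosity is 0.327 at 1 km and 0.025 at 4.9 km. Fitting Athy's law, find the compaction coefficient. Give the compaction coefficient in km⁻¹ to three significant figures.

0.659 km⁻¹

Athy: n(d) = n₀ e^(−βd) ⇒ n₁/n₂ = e^{β(d₂−d₁)} ⇒ β = ln(n₁/n₂)/(d₂−d₁)
β = ln(0.327/0.025) / (4.9 − 1) = ln(13.08) / 3.9 = 2.5711 / 3.9 = 0.6593 km⁻¹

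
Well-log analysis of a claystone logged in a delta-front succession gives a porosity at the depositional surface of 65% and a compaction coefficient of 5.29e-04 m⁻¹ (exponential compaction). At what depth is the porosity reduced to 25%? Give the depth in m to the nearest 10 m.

Working in km (1 km = 1000 m; c in km⁻¹ = c in m⁻¹ × 1000):
Invert Athy's law: Z = ln(phi₀/phi) / c
Z = ln(0.65/0.25) / 0.529 = ln(2.6) / 0.529 = 0.9555 / 0.529 = 1.806 km

1810 m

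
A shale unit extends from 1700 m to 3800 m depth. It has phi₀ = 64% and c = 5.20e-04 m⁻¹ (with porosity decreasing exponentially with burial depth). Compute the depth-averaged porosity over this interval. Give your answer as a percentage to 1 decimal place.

16.1%

Working in km (1 km = 1000 m; c in km⁻¹ = c in m⁻¹ × 1000):
⟨phi⟩ = (1/(z₂−z₁)) ∫ phi₀ e^(−cz) dz = phi₀·(e^(−c·z₁) − e^(−c·z₂)) / (c·(z₂−z₁))
e^(−0.52×1.7) = 0.4131; e^(−0.52×3.8) = 0.1386
⟨phi⟩ = 0.64 × (0.4131 − 0.1386) / (0.52 × 2.1) = 0.64 × 0.2514 = 0.1609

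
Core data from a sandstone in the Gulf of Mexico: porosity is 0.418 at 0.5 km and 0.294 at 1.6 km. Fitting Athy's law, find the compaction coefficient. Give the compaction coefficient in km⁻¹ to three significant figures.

Athy: phi(Z) = phi₀ e^(−kZ) ⇒ phi₁/phi₂ = e^{k(Z₂−Z₁)} ⇒ k = ln(phi₁/phi₂)/(Z₂−Z₁)
k = ln(0.418/0.294) / (1.6 − 0.5) = ln(1.422) / 1.1 = 0.3519 / 1.1 = 0.3199 km⁻¹

0.320 km⁻¹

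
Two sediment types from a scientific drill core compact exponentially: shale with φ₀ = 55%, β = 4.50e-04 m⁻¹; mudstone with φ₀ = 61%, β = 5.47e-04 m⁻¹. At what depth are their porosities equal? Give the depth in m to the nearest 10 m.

1070 m

Working in km (1 km = 1000 m; β in km⁻¹ = β in m⁻¹ × 1000):
Set φ₀ₐ e^(−βₐd) = φ₀ᵦ e^(−βᵦd) ⇒ ln(φ₀ₐ/φ₀ᵦ) = (βₐ − βᵦ)·d
d = ln(0.55/0.61) / (0.45 − 0.547) = -0.1035 / -0.097 = 1.067 km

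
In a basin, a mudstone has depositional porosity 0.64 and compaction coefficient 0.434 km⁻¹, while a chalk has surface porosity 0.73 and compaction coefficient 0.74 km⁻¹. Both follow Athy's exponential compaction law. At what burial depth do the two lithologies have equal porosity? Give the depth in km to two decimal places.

Set phi₀ₐ e^(−cₐZ) = phi₀ᵦ e^(−cᵦZ) ⇒ ln(phi₀ₐ/phi₀ᵦ) = (cₐ − cᵦ)·Z
Z = ln(0.64/0.73) / (0.434 − 0.74) = -0.1316 / -0.306 = 0.430 km

0.43 km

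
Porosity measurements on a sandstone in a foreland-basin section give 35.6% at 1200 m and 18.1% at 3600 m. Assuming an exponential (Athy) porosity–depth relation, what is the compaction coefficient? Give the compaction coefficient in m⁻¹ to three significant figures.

0.000282 m⁻¹

Working in km (1 km = 1000 m; β in km⁻¹ = β in m⁻¹ × 1000):
Athy: phi(d) = phi₀ e^(−βd) ⇒ phi₁/phi₂ = e^{β(d₂−d₁)} ⇒ β = ln(phi₁/phi₂)/(d₂−d₁)
β = ln(0.356/0.181) / (3.6 − 1.2) = ln(1.967) / 2.4 = 0.6764 / 2.4 = 0.2818 km⁻¹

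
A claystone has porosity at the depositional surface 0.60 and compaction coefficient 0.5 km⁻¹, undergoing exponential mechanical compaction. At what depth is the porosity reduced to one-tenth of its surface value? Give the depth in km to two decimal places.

4.61 km

n/n₀ = 1/10 ⇒ exp(−k·Z) = 1/10 ⇒ Z = ln(10) / k
Z = 2.3026 / 0.5 = 4.605 km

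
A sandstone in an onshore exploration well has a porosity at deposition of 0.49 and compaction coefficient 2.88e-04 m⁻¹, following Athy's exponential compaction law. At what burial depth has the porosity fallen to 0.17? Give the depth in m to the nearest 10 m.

Working in km (1 km = 1000 m; c in km⁻¹ = c in m⁻¹ × 1000):
Invert Athy's law: Z = ln(phi₀/phi) / c
Z = ln(0.49/0.17) / 0.288 = ln(2.882) / 0.288 = 1.0586 / 0.288 = 3.676 km

3680 m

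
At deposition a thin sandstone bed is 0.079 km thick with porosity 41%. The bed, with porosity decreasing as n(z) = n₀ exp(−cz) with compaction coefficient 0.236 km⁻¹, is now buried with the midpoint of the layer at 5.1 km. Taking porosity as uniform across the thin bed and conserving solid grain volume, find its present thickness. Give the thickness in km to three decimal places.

Porosity at 5.1 km: n = 0.41·exp(−0.236×5.1) = 0.1230
Solid-volume conservation: h(1−n) = h₀(1−n₀) ⇒ h = h₀·(1−n₀)/(1−n)
h = 0.079 × (1 − 0.41)/(1 − 0.1230) = 0.079 × 0.6728 = 0.0531 km

0.053 km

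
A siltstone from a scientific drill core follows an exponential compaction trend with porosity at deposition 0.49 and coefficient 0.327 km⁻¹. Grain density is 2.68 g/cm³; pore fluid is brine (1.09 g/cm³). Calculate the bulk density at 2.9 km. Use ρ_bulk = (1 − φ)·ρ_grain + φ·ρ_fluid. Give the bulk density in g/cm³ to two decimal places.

Porosity at depth: phi = 0.49·exp(−0.327×2.9) = 0.49×0.3874 = 0.1898
Bulk density: ρ_b = (1−phi)ρ_g + phi·ρ_f = 0.8102×2.68 + 0.1898×1.09
       = 2.171 + 0.207 = 2.378 g/cm³

2.38 g/cm³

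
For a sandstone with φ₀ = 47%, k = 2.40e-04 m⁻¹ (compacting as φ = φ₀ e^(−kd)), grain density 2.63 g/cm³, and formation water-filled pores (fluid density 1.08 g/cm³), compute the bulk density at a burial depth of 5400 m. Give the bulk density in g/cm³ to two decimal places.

Working in km (1 km = 1000 m; k in km⁻¹ = k in m⁻¹ × 1000):
Porosity at depth: φ = 0.47·exp(−0.24×5.4) = 0.47×0.2736 = 0.1286
Bulk density: ρ_b = (1−φ)ρ_g + φ·ρ_f = 0.8714×2.63 + 0.1286×1.08
       = 2.292 + 0.139 = 2.431 g/cm³

2.43 g/cm³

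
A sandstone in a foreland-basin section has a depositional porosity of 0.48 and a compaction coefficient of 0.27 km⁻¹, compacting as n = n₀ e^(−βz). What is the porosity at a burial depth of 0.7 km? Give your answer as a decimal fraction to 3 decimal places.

n = n₀·exp(−β·z) = 0.48 × exp(−0.27 × 0.7) = 0.48 × exp(−0.189)
  = 0.48 × 0.8278 = 0.3973

0.397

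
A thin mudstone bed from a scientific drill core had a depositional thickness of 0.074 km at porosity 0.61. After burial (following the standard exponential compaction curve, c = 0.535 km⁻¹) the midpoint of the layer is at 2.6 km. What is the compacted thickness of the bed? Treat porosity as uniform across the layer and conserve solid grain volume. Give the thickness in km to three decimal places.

Porosity at 2.6 km: φ = 0.61·exp(−0.535×2.6) = 0.1518
Solid-volume conservation: h(1−φ) = h₀(1−φ₀) ⇒ h = h₀·(1−φ₀)/(1−φ)
h = 0.074 × (1 − 0.61)/(1 − 0.1518) = 0.074 × 0.4598 = 0.0340 km

0.034 km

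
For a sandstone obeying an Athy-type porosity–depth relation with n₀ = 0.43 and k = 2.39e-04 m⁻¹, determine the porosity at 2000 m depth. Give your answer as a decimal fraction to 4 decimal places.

0.2666

Working in km (1 km = 1000 m; k in km⁻¹ = k in m⁻¹ × 1000):
n = n₀·exp(−k·z) = 0.43 × exp(−0.239 × 2) = 0.43 × exp(−0.478)
  = 0.43 × 0.6200 = 0.2666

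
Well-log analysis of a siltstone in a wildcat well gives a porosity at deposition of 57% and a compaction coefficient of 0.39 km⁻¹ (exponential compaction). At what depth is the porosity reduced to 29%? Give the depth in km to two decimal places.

Invert Athy's law: z = ln(φ₀/φ) / k
z = ln(0.57/0.29) / 0.39 = ln(1.966) / 0.39 = 0.6758 / 0.39 = 1.733 km

1.73 km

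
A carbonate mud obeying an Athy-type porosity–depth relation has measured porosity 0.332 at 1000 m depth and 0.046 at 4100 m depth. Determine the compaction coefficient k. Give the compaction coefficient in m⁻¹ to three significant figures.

Working in km (1 km = 1000 m; k in km⁻¹ = k in m⁻¹ × 1000):
Athy: φ(Z) = φ₀ e^(−kZ) ⇒ φ₁/φ₂ = e^{k(Z₂−Z₁)} ⇒ k = ln(φ₁/φ₂)/(Z₂−Z₁)
k = ln(0.332/0.046) / (4.1 − 1) = ln(7.217) / 3.1 = 1.9765 / 3.1 = 0.6376 km⁻¹

0.000638 m⁻¹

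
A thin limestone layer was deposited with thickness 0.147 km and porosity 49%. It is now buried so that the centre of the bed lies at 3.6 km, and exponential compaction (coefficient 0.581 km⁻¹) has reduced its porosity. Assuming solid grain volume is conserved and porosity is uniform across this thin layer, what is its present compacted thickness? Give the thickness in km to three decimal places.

Porosity at 3.6 km: n = 0.49·exp(−0.581×3.6) = 0.0605
Solid-volume conservation: h(1−n) = h₀(1−n₀) ⇒ h = h₀·(1−n₀)/(1−n)
h = 0.147 × (1 − 0.49)/(1 − 0.0605) = 0.147 × 0.5428 = 0.0798 km

0.080 km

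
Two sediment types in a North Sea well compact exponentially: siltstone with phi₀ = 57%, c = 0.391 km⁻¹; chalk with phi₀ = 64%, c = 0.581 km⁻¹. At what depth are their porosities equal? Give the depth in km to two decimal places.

0.61 km

Set phi₀ₐ e^(−cₐz) = phi₀ᵦ e^(−cᵦz) ⇒ ln(phi₀ₐ/phi₀ᵦ) = (cₐ − cᵦ)·z
z = ln(0.57/0.64) / (0.391 − 0.581) = -0.1158 / -0.19 = 0.610 km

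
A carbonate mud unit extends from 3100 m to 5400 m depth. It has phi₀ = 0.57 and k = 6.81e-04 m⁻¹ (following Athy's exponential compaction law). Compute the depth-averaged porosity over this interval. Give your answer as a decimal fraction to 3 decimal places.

0.035

Working in km (1 km = 1000 m; k in km⁻¹ = k in m⁻¹ × 1000):
⟨phi⟩ = (1/(d₂−d₁)) ∫ phi₀ e^(−kd) dd = phi₀·(e^(−k·d₁) − e^(−k·d₂)) / (k·(d₂−d₁))
e^(−0.681×3.1) = 0.1211; e^(−0.681×5.4) = 0.0253
⟨phi⟩ = 0.57 × (0.1211 − 0.0253) / (0.681 × 2.3) = 0.57 × 0.0612 = 0.0349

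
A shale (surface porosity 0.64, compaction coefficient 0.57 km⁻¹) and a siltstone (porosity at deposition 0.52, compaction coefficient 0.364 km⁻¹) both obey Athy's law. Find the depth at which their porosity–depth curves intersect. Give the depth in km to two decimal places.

Set phi₀ₐ e^(−cₐZ) = phi₀ᵦ e^(−cᵦZ) ⇒ ln(phi₀ₐ/phi₀ᵦ) = (cₐ − cᵦ)·Z
Z = ln(0.64/0.52) / (0.57 − 0.364) = 0.2076 / 0.206 = 1.008 km

1.01 km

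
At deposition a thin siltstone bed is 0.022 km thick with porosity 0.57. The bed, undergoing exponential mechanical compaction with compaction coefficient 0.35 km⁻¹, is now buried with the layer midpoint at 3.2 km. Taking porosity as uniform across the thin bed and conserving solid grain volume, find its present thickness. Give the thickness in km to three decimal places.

Porosity at 3.2 km: phi = 0.57·exp(−0.35×3.2) = 0.1860
Solid-volume conservation: h(1−phi) = h₀(1−phi₀) ⇒ h = h₀·(1−phi₀)/(1−phi)
h = 0.022 × (1 − 0.57)/(1 − 0.1860) = 0.022 × 0.5282 = 0.0116 km

0.012 km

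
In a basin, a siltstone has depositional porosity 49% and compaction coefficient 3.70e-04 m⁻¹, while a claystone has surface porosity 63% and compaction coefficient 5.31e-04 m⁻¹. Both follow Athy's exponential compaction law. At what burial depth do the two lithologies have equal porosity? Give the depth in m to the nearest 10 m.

1560 m

Working in km (1 km = 1000 m; β in km⁻¹ = β in m⁻¹ × 1000):
Set φ₀ₐ e^(−βₐz) = φ₀ᵦ e^(−βᵦz) ⇒ ln(φ₀ₐ/φ₀ᵦ) = (βₐ − βᵦ)·z
z = ln(0.49/0.63) / (0.37 − 0.531) = -0.2513 / -0.161 = 1.561 km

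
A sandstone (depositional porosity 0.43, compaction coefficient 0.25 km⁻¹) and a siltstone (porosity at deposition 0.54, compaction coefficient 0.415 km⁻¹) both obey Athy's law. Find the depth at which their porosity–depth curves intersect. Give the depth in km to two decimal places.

Set phi₀ₐ e^(−kₐd) = phi₀ᵦ e^(−kᵦd) ⇒ ln(phi₀ₐ/phi₀ᵦ) = (kₐ − kᵦ)·d
d = ln(0.43/0.54) / (0.25 − 0.415) = -0.2278 / -0.165 = 1.381 km

1.38 km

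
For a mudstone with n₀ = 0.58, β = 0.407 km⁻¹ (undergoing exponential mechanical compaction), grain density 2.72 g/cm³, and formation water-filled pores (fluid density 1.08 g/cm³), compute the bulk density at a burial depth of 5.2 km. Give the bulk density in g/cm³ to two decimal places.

Porosity at depth: n = 0.58·exp(−0.407×5.2) = 0.58×0.1205 = 0.0699
Bulk density: ρ_b = (1−n)ρ_g + n·ρ_f = 0.9301×2.72 + 0.0699×1.08
       = 2.530 + 0.075 = 2.605 g/cm³

2.61 g/cm³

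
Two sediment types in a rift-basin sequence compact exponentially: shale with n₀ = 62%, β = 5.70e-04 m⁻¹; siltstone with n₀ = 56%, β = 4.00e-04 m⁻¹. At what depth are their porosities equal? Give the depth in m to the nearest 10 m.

Working in km (1 km = 1000 m; β in km⁻¹ = β in m⁻¹ × 1000):
Set n₀ₐ e^(−βₐz) = n₀ᵦ e^(−βᵦz) ⇒ ln(n₀ₐ/n₀ᵦ) = (βₐ − βᵦ)·z
z = ln(0.62/0.56) / (0.57 − 0.4) = 0.1018 / 0.17 = 0.599 km

600 m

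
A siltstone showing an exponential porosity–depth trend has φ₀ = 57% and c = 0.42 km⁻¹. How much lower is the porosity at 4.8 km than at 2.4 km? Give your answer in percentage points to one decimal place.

13.2 percentage points

φ(2.4) = 0.57·e^(−0.42×2.4) = 0.2080
φ(4.8) = 0.57·e^(−0.42×4.8) = 0.0759
Δφ = 0.2080 − 0.0759 = 0.1321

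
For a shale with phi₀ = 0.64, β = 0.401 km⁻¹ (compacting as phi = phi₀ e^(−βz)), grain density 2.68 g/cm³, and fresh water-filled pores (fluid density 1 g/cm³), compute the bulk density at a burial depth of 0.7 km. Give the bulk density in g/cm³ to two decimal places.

Porosity at depth: phi = 0.64·exp(−0.401×0.7) = 0.64×0.7553 = 0.4834
Bulk density: ρ_b = (1−phi)ρ_g + phi·ρ_f = 0.5166×2.68 + 0.4834×1
       = 1.385 + 0.483 = 1.868 g/cm³

1.87 g/cm³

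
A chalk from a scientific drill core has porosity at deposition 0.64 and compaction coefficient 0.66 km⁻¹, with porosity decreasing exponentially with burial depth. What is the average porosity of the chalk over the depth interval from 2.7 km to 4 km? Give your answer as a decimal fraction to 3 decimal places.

0.072

⟨n⟩ = (1/(d₂−d₁)) ∫ n₀ e^(−kd) dd = n₀·(e^(−k·d₁) − e^(−k·d₂)) / (k·(d₂−d₁))
e^(−0.66×2.7) = 0.1683; e^(−0.66×4) = 0.0714
⟨n⟩ = 0.64 × (0.1683 − 0.0714) / (0.66 × 1.3) = 0.64 × 0.1130 = 0.0723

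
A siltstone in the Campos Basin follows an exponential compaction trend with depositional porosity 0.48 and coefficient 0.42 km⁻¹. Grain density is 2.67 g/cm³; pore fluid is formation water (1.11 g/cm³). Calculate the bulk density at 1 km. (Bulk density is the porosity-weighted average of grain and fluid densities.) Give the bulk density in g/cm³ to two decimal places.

Porosity at depth: n = 0.48·exp(−0.42×1) = 0.48×0.6570 = 0.3154
Bulk density: ρ_b = (1−n)ρ_g + n·ρ_f = 0.6846×2.67 + 0.3154×1.11
       = 1.828 + 0.350 = 2.178 g/cm³

2.18 g/cm³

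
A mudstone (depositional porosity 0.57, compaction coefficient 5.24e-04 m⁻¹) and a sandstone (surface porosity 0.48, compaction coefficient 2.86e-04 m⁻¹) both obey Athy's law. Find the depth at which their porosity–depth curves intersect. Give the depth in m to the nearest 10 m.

720 m

Working in km (1 km = 1000 m; k in km⁻¹ = k in m⁻¹ × 1000):
Set phi₀ₐ e^(−kₐd) = phi₀ᵦ e^(−kᵦd) ⇒ ln(phi₀ₐ/phi₀ᵦ) = (kₐ − kᵦ)·d
d = ln(0.57/0.48) / (0.524 − 0.286) = 0.1719 / 0.238 = 0.722 km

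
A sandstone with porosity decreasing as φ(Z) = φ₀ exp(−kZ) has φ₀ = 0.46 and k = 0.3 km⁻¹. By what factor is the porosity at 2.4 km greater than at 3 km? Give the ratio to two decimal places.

φ(Z₁)/φ(Z₂) = e^(−k·Z₁)/e^(−k·Z₂) = e^{k(Z₂−Z₁)}
= exp(0.3 × 0.6) = exp(0.18) = 1.1972

1.20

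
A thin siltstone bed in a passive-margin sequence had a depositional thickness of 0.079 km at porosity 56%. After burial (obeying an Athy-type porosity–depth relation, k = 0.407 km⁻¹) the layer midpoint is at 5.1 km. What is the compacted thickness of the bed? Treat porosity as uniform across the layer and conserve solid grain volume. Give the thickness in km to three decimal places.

0.037 km

Porosity at 5.1 km: n = 0.56·exp(−0.407×5.1) = 0.0703
Solid-volume conservation: h(1−n) = h₀(1−n₀) ⇒ h = h₀·(1−n₀)/(1−n)
h = 0.079 × (1 − 0.56)/(1 − 0.0703) = 0.079 × 0.4733 = 0.0374 km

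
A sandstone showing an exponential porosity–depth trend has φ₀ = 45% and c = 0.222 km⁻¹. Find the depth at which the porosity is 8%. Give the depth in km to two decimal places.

7.78 km

Invert Athy's law: d = ln(φ₀/φ) / c
d = ln(0.45/0.08) / 0.222 = ln(5.625) / 0.222 = 1.7272 / 0.222 = 7.780 km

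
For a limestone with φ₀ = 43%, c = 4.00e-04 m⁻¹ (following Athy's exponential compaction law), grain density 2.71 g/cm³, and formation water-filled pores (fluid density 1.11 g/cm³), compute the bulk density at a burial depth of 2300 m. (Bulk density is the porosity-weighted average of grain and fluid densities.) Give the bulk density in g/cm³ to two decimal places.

2.44 g/cm³

Working in km (1 km = 1000 m; c in km⁻¹ = c in m⁻¹ × 1000):
Porosity at depth: φ = 0.43·exp(−0.4×2.3) = 0.43×0.3985 = 0.1714
Bulk density: ρ_b = (1−φ)ρ_g + φ·ρ_f = 0.8286×2.71 + 0.1714×1.11
       = 2.246 + 0.190 = 2.436 g/cm³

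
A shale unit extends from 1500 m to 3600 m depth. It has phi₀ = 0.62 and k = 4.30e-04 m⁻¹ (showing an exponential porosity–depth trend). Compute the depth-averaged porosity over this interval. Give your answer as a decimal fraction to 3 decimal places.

Working in km (1 km = 1000 m; k in km⁻¹ = k in m⁻¹ × 1000):
⟨phi⟩ = (1/(d₂−d₁)) ∫ phi₀ e^(−kd) dd = phi₀·(e^(−k·d₁) − e^(−k·d₂)) / (k·(d₂−d₁))
e^(−0.43×1.5) = 0.5247; e^(−0.43×3.6) = 0.2127
⟨phi⟩ = 0.62 × (0.5247 − 0.2127) / (0.43 × 2.1) = 0.62 × 0.3455 = 0.2142

0.214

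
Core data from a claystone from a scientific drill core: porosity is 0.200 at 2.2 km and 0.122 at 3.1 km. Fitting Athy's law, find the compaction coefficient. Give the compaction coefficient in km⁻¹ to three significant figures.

Athy: φ(Z) = φ₀ e^(−βZ) ⇒ φ₁/φ₂ = e^{β(Z₂−Z₁)} ⇒ β = ln(φ₁/φ₂)/(Z₂−Z₁)
β = ln(0.2/0.122) / (3.1 − 2.2) = ln(1.639) / 0.9 = 0.4943 / 0.9 = 0.5492 km⁻¹

0.549 km⁻¹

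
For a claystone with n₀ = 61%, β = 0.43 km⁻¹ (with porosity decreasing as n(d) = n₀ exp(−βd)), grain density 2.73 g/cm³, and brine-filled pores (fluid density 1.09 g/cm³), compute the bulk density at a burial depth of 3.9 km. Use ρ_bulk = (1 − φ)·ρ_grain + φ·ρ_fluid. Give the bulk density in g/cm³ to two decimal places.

2.54 g/cm³

Porosity at depth: n = 0.61·exp(−0.43×3.9) = 0.61×0.1869 = 0.1140
Bulk density: ρ_b = (1−n)ρ_g + n·ρ_f = 0.8860×2.73 + 0.1140×1.09
       = 2.419 + 0.124 = 2.543 g/cm³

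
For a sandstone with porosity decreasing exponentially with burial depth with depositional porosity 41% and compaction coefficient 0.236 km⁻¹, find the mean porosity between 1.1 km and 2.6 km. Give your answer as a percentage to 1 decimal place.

26.6%

⟨phi⟩ = (1/(d₂−d₁)) ∫ phi₀ e^(−βd) dd = phi₀·(e^(−β·d₁) − e^(−β·d₂)) / (β·(d₂−d₁))
e^(−0.236×1.1) = 0.7714; e^(−0.236×2.6) = 0.5414
⟨phi⟩ = 0.41 × (0.7714 − 0.5414) / (0.236 × 1.5) = 0.41 × 0.6496 = 0.2663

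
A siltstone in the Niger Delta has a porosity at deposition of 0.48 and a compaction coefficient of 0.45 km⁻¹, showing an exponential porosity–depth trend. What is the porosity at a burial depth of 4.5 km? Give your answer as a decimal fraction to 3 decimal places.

0.063

phi = phi₀·exp(−k·Z) = 0.48 × exp(−0.45 × 4.5) = 0.48 × exp(−2.025)
  = 0.48 × 0.1320 = 0.0634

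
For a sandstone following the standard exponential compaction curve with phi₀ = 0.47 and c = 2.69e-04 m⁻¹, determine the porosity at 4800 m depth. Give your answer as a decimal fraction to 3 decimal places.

0.129

Working in km (1 km = 1000 m; c in km⁻¹ = c in m⁻¹ × 1000):
phi = phi₀·exp(−c·Z) = 0.47 × exp(−0.269 × 4.8) = 0.47 × exp(−1.291)
  = 0.47 × 0.2749 = 0.1292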